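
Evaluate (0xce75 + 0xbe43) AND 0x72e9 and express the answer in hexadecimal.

0xa8

Add column by column in base 16, right to left:
  5+3 = 8
  7+4 = b
  e+e = c carry 1
  c+b+1 = 8 carry 1
  final carry 1
Sum = 0x18cb8; now AND with 0x72e9:
  1&0=0, 8&7=0, c&2=0, b&e=a, 8&9=8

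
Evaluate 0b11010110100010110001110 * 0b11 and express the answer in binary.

Multiply each base-2 digit by 3, carrying:
  0×3 = 0 → write 0
  1×3 = 3 → write 1 carry 1
  1×3+1 = 4 → write 0 carry 2
  1×3+2 = 5 → write 1 carry 2
  0×3+2 = 2 → write 0 carry 1
  0×3+1 = 1 → write 1
  0×3 = 0 → write 0
  1×3 = 3 → write 1 carry 1
  1×3+1 = 4 → write 0 carry 2
  0×3+2 = 2 → write 0 carry 1
  1×3+1 = 4 → write 0 carry 2
  0×3+2 = 2 → write 0 carry 1
  0×3+1 = 1 → write 1
  0×3 = 0 → write 0
  1×3 = 3 → write 1 carry 1
  0×3+1 = 1 → write 1
  1×3 = 3 → write 1 carry 1
  1×3+1 = 4 → write 0 carry 2
  0×3+2 = 2 → write 0 carry 1
  1×3+1 = 4 → write 0 carry 2
  0×3+2 = 2 → write 0 carry 1
  1×3+1 = 4 → write 0 carry 2
  1×3+2 = 5 → write 1 carry 2
  remaining carry: 10

0b1010000011101000010101010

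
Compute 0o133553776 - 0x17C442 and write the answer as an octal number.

0o125611674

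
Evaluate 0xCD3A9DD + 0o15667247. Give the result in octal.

0xCD3A9DD = 0o1464724735 in octal.
Add column by column in base 8, right to left:
  5+7 = 4 carry 1
  3+4+1 = 0 carry 1
  7+2+1 = 2 carry 1
  4+7+1 = 4 carry 1
  2+6+1 = 1 carry 1
  7+6+1 = 6 carry 1
  4+5+1 = 2 carry 1
  6+1+1 = 0 carry 1
  4+0+1 = 5
  1+0 = 1

0o1502614204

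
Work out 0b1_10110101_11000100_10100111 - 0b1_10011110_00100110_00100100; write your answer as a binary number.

0b101111001111010000011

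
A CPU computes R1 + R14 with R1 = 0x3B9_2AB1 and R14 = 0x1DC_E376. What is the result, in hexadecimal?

0x5960E27

Add column by column in base 16, right to left:
  1+6 = 7
  B+7 = 2 carry 1
  A+3+1 = E
  2+E = 0 carry 1
  9+C+1 = 6 carry 1
  B+D+1 = 9 carry 1
  3+1+1 = 5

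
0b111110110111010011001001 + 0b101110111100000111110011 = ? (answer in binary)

0b1101101110011011010111100

Add column by column in base 2, right to left:
  1+1 = 0 carry 1
  0+1+1 = 0 carry 1
  0+0+1 = 1
  1+0 = 1
  0+1 = 1
  0+1 = 1
  1+1 = 0 carry 1
  1+1+1 = 1 carry 1
  0+1+1 = 0 carry 1
  0+0+1 = 1
  1+0 = 1
  0+0 = 0
  1+0 = 1
  1+0 = 1
  1+1 = 0 carry 1
  0+1+1 = 0 carry 1
  1+1+1 = 1 carry 1
  1+1+1 = 1 carry 1
  0+0+1 = 1
  1+1 = 0 carry 1
  1+1+1 = 1 carry 1
  1+1+1 = 1 carry 1
  1+0+1 = 0 carry 1
  1+1+1 = 1 carry 1
  final carry 1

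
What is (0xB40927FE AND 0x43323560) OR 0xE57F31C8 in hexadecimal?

0xB40927FE AND 0x43323560 = 0x00002560.
Then OR with 0xE57F31C8.

0xE57F35E8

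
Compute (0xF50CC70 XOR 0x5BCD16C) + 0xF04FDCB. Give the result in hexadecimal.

0x19F11AE7

First 0xF50CC70 XOR 0x5BCD16C = 0xAEC1D1C.
Add column by column in base 16, right to left:
  C+B = 7 carry 1
  1+C+1 = E
  D+D = A carry 1
  1+F+1 = 1 carry 1
  C+4+1 = 1 carry 1
  E+0+1 = F
  A+F = 9 carry 1
  final carry 1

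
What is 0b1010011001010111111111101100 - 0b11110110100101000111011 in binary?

0b1001111010100011010110110001

Subtract column by column in base 2:
  0-1 → 1 (borrow)
  0-1-1 → 0 (borrow)
  1-0-1 → 0
  1-1 → 0
  0-1 → 1 (borrow)
  1-1-1 → 1 (borrow)
  1-0-1 → 0
  1-0 → 1
  1-0 → 1
  1-1 → 0
  1-0 → 1
  1-1 → 0
  1-0 → 1
  1-0 → 1
  1-1 → 0
  0-0 → 0
  1-1 → 0
  0-1 → 1 (borrow)
  1-0-1 → 0
  0-1 → 1 (borrow)
  0-1-1 → 0 (borrow)
  1-1-1 → 1 (borrow)
  1-1-1 → 1 (borrow)
  0-0-1 → 1 (borrow)
  0-0-1 → 1 (borrow)
  1-0-1 → 0
  0-0 → 0
  1-0 → 1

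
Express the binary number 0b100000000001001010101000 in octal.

Group the bits in threes: 100 000 000 001 001 010 101 000 → 40011250.

0o40011250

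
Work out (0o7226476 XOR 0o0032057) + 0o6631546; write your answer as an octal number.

0o16046167

First 0o7226476 XOR 0o0032057 = 0o7214421.
Add column by column in base 8, right to left:
  1+6 = 7
  2+4 = 6
  4+5 = 1 carry 1
  4+1+1 = 6
  1+3 = 4
  2+6 = 0 carry 1
  7+6+1 = 6 carry 1
  final carry 1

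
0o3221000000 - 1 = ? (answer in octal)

0o3220777777

The trailing 6 digits are 0, so subtracting 1 borrows through: they become 7 and the next digit up decrements.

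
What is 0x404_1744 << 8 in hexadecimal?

0x404174400

Shifting left by 8 bits = 2 hex digits: append 2 zeros.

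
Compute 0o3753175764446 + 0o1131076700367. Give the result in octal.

Add column by column in base 8, right to left:
  6+7 = 5 carry 1
  4+6+1 = 3 carry 1
  4+3+1 = 0 carry 1
  4+0+1 = 5
  6+0 = 6
  7+7 = 6 carry 1
  5+6+1 = 4 carry 1
  7+7+1 = 7 carry 1
  1+0+1 = 2
  3+1 = 4
  5+3 = 0 carry 1
  7+1+1 = 1 carry 1
  3+1+1 = 5

0o5104274665035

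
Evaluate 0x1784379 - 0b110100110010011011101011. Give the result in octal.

0o51216216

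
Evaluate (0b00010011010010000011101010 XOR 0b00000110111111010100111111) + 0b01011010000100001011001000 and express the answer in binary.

First 0b00010011010010000011101010 XOR 0b00000110111111010100111111 = 0b00010101101101010111010101.
Add column by column in base 2, right to left:
  1+0 = 1
  0+0 = 0
  1+0 = 1
  0+1 = 1
  1+0 = 1
  0+0 = 0
  1+1 = 0 carry 1
  1+1+1 = 1 carry 1
  1+0+1 = 0 carry 1
  0+1+1 = 0 carry 1
  1+0+1 = 0 carry 1
  0+0+1 = 1
  1+0 = 1
  0+0 = 0
  1+1 = 0 carry 1
  1+0+1 = 0 carry 1
  0+0+1 = 1
  1+0 = 1
  1+0 = 1
  0+1 = 1
  1+0 = 1
  0+1 = 1
  1+1 = 0 carry 1
  0+0+1 = 1
  0+1 = 1

0b1101111110001100010011101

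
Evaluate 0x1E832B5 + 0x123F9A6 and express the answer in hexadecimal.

0x30C2C5B

Add column by column in base 16, right to left:
  5+6 = B
  B+A = 5 carry 1
  2+9+1 = C
  3+F = 2 carry 1
  8+3+1 = C
  E+2 = 0 carry 1
  1+1+1 = 3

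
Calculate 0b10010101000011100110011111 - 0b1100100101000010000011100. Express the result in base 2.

0b110000011011010110000011

Subtract column by column in base 2:
  1-0 → 1
  1-0 → 1
  1-1 → 0
  1-1 → 0
  1-1 → 0
  0-0 → 0
  0-0 → 0
  1-0 → 1
  1-0 → 1
  0-0 → 0
  0-1 → 1 (borrow)
  1-0-1 → 0
  1-0 → 1
  1-0 → 1
  0-0 → 0
  0-1 → 1 (borrow)
  0-0-1 → 1 (borrow)
  0-1-1 → 0 (borrow)
  1-0-1 → 0
  0-0 → 0
  1-1 → 0
  0-0 → 0
  1-0 → 1
  0-1 → 1 (borrow)
  0-1-1 → 0 (borrow)
  1-0-1 → 0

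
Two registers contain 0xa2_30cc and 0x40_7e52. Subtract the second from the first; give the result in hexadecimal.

0x61b27a

Subtract column by column in base 16:
  c-2 → a
  c-5 → 7
  0-e → 2 (borrow)
  3-7-1 → b (borrow)
  2-0-1 → 1
  a-4 → 6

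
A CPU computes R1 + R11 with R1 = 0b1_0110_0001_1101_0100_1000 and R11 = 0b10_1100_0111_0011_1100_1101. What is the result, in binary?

0b10000101001000100010101

Add column by column in base 2, right to left:
  0+1 = 1
  0+0 = 0
  0+1 = 1
  1+1 = 0 carry 1
  0+0+1 = 1
  0+0 = 0
  1+1 = 0 carry 1
  0+1+1 = 0 carry 1
  1+1+1 = 1 carry 1
  0+1+1 = 0 carry 1
  1+0+1 = 0 carry 1
  1+0+1 = 0 carry 1
  1+1+1 = 1 carry 1
  0+1+1 = 0 carry 1
  0+1+1 = 0 carry 1
  0+0+1 = 1
  0+0 = 0
  1+0 = 1
  1+1 = 0 carry 1
  0+1+1 = 0 carry 1
  1+0+1 = 0 carry 1
  0+1+1 = 0 carry 1
  final carry 1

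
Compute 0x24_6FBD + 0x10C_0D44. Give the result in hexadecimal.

Add column by column in base 16, right to left:
  D+4 = 1 carry 1
  B+4+1 = 0 carry 1
  F+D+1 = D carry 1
  6+0+1 = 7
  4+C = 0 carry 1
  2+0+1 = 3
  0+1 = 1

0x1307D01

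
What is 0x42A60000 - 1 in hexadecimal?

The trailing 4 digits are 0, so subtracting 1 borrows through: they become F and the next digit up decrements.

0x42A5FFFF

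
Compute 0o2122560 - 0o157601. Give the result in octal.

0o1742757

Subtract column by column in base 8:
  0-1 → 7 (borrow)
  6-0-1 → 5
  5-6 → 7 (borrow)
  2-7-1 → 2 (borrow)
  2-5-1 → 4 (borrow)
  1-1-1 → 7 (borrow)
  2-0-1 → 1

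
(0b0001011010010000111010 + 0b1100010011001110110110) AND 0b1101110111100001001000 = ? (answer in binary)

0b1101100101000001000000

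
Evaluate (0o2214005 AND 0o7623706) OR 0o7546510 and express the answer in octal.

0o7746514

0o2214005 AND 0o7623706 = 0o2200004.
Then OR with 0o7546510.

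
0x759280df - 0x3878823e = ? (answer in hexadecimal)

0x3d19fea1

Subtract column by column in base 16:
  f-e → 1
  d-3 → a
  0-2 → e (borrow)
  8-8-1 → f (borrow)
  2-8-1 → 9 (borrow)
  9-7-1 → 1
  5-8 → d (borrow)
  7-3-1 → 3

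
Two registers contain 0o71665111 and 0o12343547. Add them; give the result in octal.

0o104230660

Add column by column in base 8, right to left:
  1+7 = 0 carry 1
  1+4+1 = 6
  1+5 = 6
  5+3 = 0 carry 1
  6+4+1 = 3 carry 1
  6+3+1 = 2 carry 1
  1+2+1 = 4
  7+1 = 0 carry 1
  final carry 1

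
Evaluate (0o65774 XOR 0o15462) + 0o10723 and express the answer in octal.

0o101241

First 0o65774 XOR 0o15462 = 0o70316.
Add column by column in base 8, right to left:
  6+3 = 1 carry 1
  1+2+1 = 4
  3+7 = 2 carry 1
  0+0+1 = 1
  7+1 = 0 carry 1
  final carry 1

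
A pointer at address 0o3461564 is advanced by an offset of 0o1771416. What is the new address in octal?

Add column by column in base 8, right to left:
  4+6 = 2 carry 1
  6+1+1 = 0 carry 1
  5+4+1 = 2 carry 1
  1+1+1 = 3
  6+7 = 5 carry 1
  4+7+1 = 4 carry 1
  3+1+1 = 5

0o5453202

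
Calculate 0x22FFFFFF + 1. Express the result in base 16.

0x23000000

The trailing 6 digits are F (max in base 16), so adding 1 cascades: they roll to 0 and the next digit up increments.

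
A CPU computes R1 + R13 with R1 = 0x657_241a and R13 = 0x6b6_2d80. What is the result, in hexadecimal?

Add column by column in base 16, right to left:
  a+0 = a
  1+8 = 9
  4+d = 1 carry 1
  2+2+1 = 5
  7+6 = d
  5+b = 0 carry 1
  6+6+1 = d

0xd0d519a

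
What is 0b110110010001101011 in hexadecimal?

0x3646B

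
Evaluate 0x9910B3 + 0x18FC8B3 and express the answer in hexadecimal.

Add column by column in base 16, right to left:
  3+3 = 6
  B+B = 6 carry 1
  0+8+1 = 9
  1+C = D
  9+F = 8 carry 1
  9+8+1 = 2 carry 1
  0+1+1 = 2

0x228D966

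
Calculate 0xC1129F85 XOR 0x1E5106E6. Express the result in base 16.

0xDF439963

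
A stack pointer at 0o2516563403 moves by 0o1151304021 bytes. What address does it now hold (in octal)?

Add column by column in base 8, right to left:
  3+1 = 4
  0+2 = 2
  4+0 = 4
  3+4 = 7
  6+0 = 6
  5+3 = 0 carry 1
  6+1+1 = 0 carry 1
  1+5+1 = 7
  5+1 = 6
  2+1 = 3

0o3670067424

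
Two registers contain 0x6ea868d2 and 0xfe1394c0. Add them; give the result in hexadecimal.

0x16cbbfd92

Add column by column in base 16, right to left:
  2+0 = 2
  d+c = 9 carry 1
  8+4+1 = d
  6+9 = f
  8+3 = b
  a+1 = b
  e+e = c carry 1
  6+f+1 = 6 carry 1
  final carry 1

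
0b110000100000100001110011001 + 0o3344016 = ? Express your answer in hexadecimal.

0b110000100000100001110011001 = 0x6104399 in hexadecimal.
0o3344016 = 0xDC80E in hexadecimal.
Add column by column in base 16, right to left:
  9+E = 7 carry 1
  9+0+1 = A
  3+8 = B
  4+C = 0 carry 1
  0+D+1 = E
  1+0 = 1
  6+0 = 6

0x61E0BA7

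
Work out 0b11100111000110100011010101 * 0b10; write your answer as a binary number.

0b111001110001101000110101010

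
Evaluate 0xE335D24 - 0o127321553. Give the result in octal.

0xE335D24 = 0o1614656444 in octal.
Subtract column by column in base 8:
  4-3 → 1
  4-5 → 7 (borrow)
  4-5-1 → 6 (borrow)
  6-1-1 → 4
  5-2 → 3
  6-3 → 3
  4-7 → 5 (borrow)
  1-2-1 → 6 (borrow)
  6-1-1 → 4
  1-0 → 1

0o1465334671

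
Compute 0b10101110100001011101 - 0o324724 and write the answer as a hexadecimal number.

0x93E89

0b10101110100001011101 = 0xAE85D in hexadecimal.
0o324724 = 0x1A9D4 in hexadecimal.
Subtract column by column in base 16:
  D-4 → 9
  5-D → 8 (borrow)
  8-9-1 → E (borrow)
  E-A-1 → 3
  A-1 → 9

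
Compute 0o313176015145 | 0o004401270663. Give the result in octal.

0o317577275767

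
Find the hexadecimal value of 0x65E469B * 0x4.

Multiply each base-16 digit by 4, carrying:
  B×4 = 44 → write C carry 2
  9×4+2 = 38 → write 6 carry 2
  6×4+2 = 26 → write A carry 1
  4×4+1 = 17 → write 1 carry 1
  E×4+1 = 57 → write 9 carry 3
  5×4+3 = 23 → write 7 carry 1
  6×4+1 = 25 → write 9 carry 1
  remaining carry: 1

0x19791A6C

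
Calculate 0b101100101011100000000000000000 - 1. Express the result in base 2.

0b101100101011011111111111111111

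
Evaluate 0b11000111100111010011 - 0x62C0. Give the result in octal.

0o3013423

0b11000111100111010011 = 0o3074723 in octal.
0x62C0 = 0o61300 in octal.
Subtract column by column in base 8:
  3-0 → 3
  2-0 → 2
  7-3 → 4
  4-1 → 3
  7-6 → 1
  0-0 → 0
  3-0 → 3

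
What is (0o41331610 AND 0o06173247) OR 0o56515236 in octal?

0o56535236

0o41331610 AND 0o06173247 = 0o00131200.
Then OR with 0o56515236.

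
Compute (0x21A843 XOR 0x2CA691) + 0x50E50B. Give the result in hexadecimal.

First 0x21A843 XOR 0x2CA691 = 0x0D0ED2.
Add column by column in base 16, right to left:
  2+B = D
  D+0 = D
  E+5 = 3 carry 1
  0+E+1 = F
  D+0 = D
  0+5 = 5

0x5DF3DD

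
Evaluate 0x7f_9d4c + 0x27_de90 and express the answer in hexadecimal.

Add column by column in base 16, right to left:
  c+0 = c
  4+9 = d
  d+e = b carry 1
  9+d+1 = 7 carry 1
  f+7+1 = 7 carry 1
  7+2+1 = a

0xa77bdc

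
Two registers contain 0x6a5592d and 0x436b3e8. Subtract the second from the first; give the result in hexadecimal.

Subtract column by column in base 16:
  d-8 → 5
  2-e → 4 (borrow)
  9-3-1 → 5
  5-b → a (borrow)
  5-6-1 → e (borrow)
  a-3-1 → 6
  6-4 → 2

0x26ea545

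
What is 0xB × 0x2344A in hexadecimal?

0x183F2E

Multiply each base-16 digit by 11, carrying:
  A×11 = 110 → write E carry 6
  4×11+6 = 50 → write 2 carry 3
  4×11+3 = 47 → write F carry 2
  3×11+2 = 35 → write 3 carry 2
  2×11+2 = 24 → write 8 carry 1
  remaining carry: 1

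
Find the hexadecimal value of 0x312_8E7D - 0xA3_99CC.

0x26EF4B1

Subtract column by column in base 16:
  D-C → 1
  7-C → B (borrow)
  E-9-1 → 4
  8-9 → F (borrow)
  2-3-1 → E (borrow)
  1-A-1 → 6 (borrow)
  3-0-1 → 2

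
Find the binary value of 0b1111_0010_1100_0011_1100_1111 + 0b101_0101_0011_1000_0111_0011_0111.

Add column by column in base 2, right to left:
  1+1 = 0 carry 1
  1+1+1 = 1 carry 1
  1+1+1 = 1 carry 1
  1+0+1 = 0 carry 1
  0+1+1 = 0 carry 1
  0+1+1 = 0 carry 1
  1+0+1 = 0 carry 1
  1+0+1 = 0 carry 1
  1+1+1 = 1 carry 1
  1+1+1 = 1 carry 1
  0+1+1 = 0 carry 1
  0+0+1 = 1
  0+0 = 0
  0+0 = 0
  1+0 = 1
  1+1 = 0 carry 1
  0+1+1 = 0 carry 1
  1+1+1 = 1 carry 1
  0+0+1 = 1
  0+0 = 0
  1+1 = 0 carry 1
  1+0+1 = 0 carry 1
  1+1+1 = 1 carry 1
  1+0+1 = 0 carry 1
  0+1+1 = 0 carry 1
  0+0+1 = 1
  0+1 = 1

0b110010001100100101100000110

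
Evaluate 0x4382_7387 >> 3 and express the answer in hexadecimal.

3 bits is not a whole number of base-16 digits; in binary: 1000011100000100111001110000111 >> 3 = 1000011100000100111001110000.

0x8704E70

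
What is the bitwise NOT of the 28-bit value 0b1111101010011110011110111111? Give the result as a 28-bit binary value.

Invert each bit: 1111101010011110011110111111 → 0000010101100001100001000000.

0b0000010101100001100001000000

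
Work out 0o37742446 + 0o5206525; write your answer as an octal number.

0o45151173

Add column by column in base 8, right to left:
  6+5 = 3 carry 1
  4+2+1 = 7
  4+5 = 1 carry 1
  2+6+1 = 1 carry 1
  4+0+1 = 5
  7+2 = 1 carry 1
  7+5+1 = 5 carry 1
  3+0+1 = 4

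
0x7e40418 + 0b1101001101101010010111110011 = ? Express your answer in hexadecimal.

0b1101001101101010010111110011 = 0xd36a5f3 in hexadecimal.
Add column by column in base 16, right to left:
  8+3 = b
  1+f = 0 carry 1
  4+5+1 = a
  0+a = a
  4+6 = a
  e+3 = 1 carry 1
  7+d+1 = 5 carry 1
  final carry 1

0x151aaa0b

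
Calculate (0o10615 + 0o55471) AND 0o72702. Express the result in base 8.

0o62302

Add column by column in base 8, right to left:
  5+1 = 6
  1+7 = 0 carry 1
  6+4+1 = 3 carry 1
  0+5+1 = 6
  1+5 = 6
Sum = 0o66306; now AND with 0o72702:
  6&7=6, 6&2=2, 3&7=3, 0&0=0, 6&2=2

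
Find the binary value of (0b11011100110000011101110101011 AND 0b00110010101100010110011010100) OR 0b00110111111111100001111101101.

0b110111111111110101111101101

0b11011100110000011101110101011 AND 0b00110010101100010110011010100 = 0b00010000100000010100010000000.
Then OR with 0b00110111111111100001111101101.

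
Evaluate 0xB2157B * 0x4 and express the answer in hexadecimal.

Multiply each base-16 digit by 4, carrying:
  B×4 = 44 → write C carry 2
  7×4+2 = 30 → write E carry 1
  5×4+1 = 21 → write 5 carry 1
  1×4+1 = 5 → write 5
  2×4 = 8 → write 8
  B×4 = 44 → write C carry 2
  remaining carry: 2

0x2C855EC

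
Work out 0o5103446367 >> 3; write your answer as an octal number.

Shifting right by 3 bits = 1 oct digit: drop the last 1.

0o510344636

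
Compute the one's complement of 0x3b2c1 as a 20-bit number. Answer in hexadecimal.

Each hex digit d becomes f−d:
  3→c, b→4, 2→d, c→3, 1→e

0xc4d3e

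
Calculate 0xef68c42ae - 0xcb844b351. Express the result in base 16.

Subtract column by column in base 16:
  e-1 → d
  a-5 → 5
  2-3 → f (borrow)
  4-b-1 → 8 (borrow)
  c-4-1 → 7
  8-4 → 4
  6-8 → e (borrow)
  f-b-1 → 3
  e-c → 2

0x23e478f5d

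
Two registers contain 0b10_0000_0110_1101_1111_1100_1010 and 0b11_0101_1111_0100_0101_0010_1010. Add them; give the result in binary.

0b101011001100010010011110100

Add column by column in base 2, right to left:
  0+0 = 0
  1+1 = 0 carry 1
  0+0+1 = 1
  1+1 = 0 carry 1
  0+0+1 = 1
  0+1 = 1
  1+0 = 1
  1+0 = 1
  1+1 = 0 carry 1
  1+0+1 = 0 carry 1
  1+1+1 = 1 carry 1
  1+0+1 = 0 carry 1
  1+0+1 = 0 carry 1
  0+0+1 = 1
  1+1 = 0 carry 1
  1+0+1 = 0 carry 1
  0+1+1 = 0 carry 1
  1+1+1 = 1 carry 1
  1+1+1 = 1 carry 1
  0+1+1 = 0 carry 1
  0+1+1 = 0 carry 1
  0+0+1 = 1
  0+1 = 1
  0+0 = 0
  0+1 = 1
  1+1 = 0 carry 1
  final carry 1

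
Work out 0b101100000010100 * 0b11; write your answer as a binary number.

0b10000100000111100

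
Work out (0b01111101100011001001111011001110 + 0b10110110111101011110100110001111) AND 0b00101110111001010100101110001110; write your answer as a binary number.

0b100100100000000000100000001100

Add column by column in base 2, right to left:
  0+1 = 1
  1+1 = 0 carry 1
  1+1+1 = 1 carry 1
  1+1+1 = 1 carry 1
  0+0+1 = 1
  0+0 = 0
  1+0 = 1
  1+1 = 0 carry 1
  0+1+1 = 0 carry 1
  1+0+1 = 0 carry 1
  1+0+1 = 0 carry 1
  1+1+1 = 1 carry 1
  1+0+1 = 0 carry 1
  0+1+1 = 0 carry 1
  0+1+1 = 0 carry 1
  1+1+1 = 1 carry 1
  0+1+1 = 0 carry 1
  0+0+1 = 1
  1+1 = 0 carry 1
  1+0+1 = 0 carry 1
  0+1+1 = 0 carry 1
  0+1+1 = 0 carry 1
  0+1+1 = 0 carry 1
  1+1+1 = 1 carry 1
  1+0+1 = 0 carry 1
  0+1+1 = 0 carry 1
  1+1+1 = 1 carry 1
  1+0+1 = 0 carry 1
  1+1+1 = 1 carry 1
  1+1+1 = 1 carry 1
  1+0+1 = 0 carry 1
  0+1+1 = 0 carry 1
  final carry 1
Sum = 0b100110100100000101000100001011101; now AND with 0b00101110111001010100101110001110:
  100110100100000101000100001011101
& 000101110111001010100101110001110
= 000100100100000000000100000001100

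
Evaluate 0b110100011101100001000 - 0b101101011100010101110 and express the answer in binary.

Subtract column by column in base 2:
  0-0 → 0
  0-1 → 1 (borrow)
  0-1-1 → 0 (borrow)
  1-1-1 → 1 (borrow)
  0-0-1 → 1 (borrow)
  0-1-1 → 0 (borrow)
  0-0-1 → 1 (borrow)
  0-1-1 → 0 (borrow)
  1-0-1 → 0
  1-0 → 1
  0-0 → 0
  1-1 → 0
  1-1 → 0
  1-1 → 0
  0-0 → 0
  0-1 → 1 (borrow)
  0-0-1 → 1 (borrow)
  1-1-1 → 1 (borrow)
  0-1-1 → 0 (borrow)
  1-0-1 → 0
  1-1 → 0

0b111000001001011010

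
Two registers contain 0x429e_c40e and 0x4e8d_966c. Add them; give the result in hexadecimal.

0x912c5a7a

Add column by column in base 16, right to left:
  e+c = a carry 1
  0+6+1 = 7
  4+6 = a
  c+9 = 5 carry 1
  e+d+1 = c carry 1
  9+8+1 = 2 carry 1
  2+e+1 = 1 carry 1
  4+4+1 = 9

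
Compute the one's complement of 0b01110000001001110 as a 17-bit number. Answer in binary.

Invert each bit: 01110000001001110 → 10001111110110001.

0b10001111110110001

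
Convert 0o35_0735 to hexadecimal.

0x1D1DD

Each octal digit is 3 bits: 3=011 5=101 0=000 7=111 3=011 5=101.
Group the bits into nibbles: 0001 1101 0001 1101 1101 → 1D1DD.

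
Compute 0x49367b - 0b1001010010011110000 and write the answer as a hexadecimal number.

0x44918b

0b1001010010011110000 = 0x4a4f0 in hexadecimal.
Subtract column by column in base 16:
  b-0 → b
  7-f → 8 (borrow)
  6-4-1 → 1
  3-a → 9 (borrow)
  9-4-1 → 4
  4-0 → 4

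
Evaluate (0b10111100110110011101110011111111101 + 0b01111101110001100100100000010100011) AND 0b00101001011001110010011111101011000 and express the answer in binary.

0b101000001000000010010100000000000

Add column by column in base 2, right to left:
  1+1 = 0 carry 1
  0+1+1 = 0 carry 1
  1+0+1 = 0 carry 1
  1+0+1 = 0 carry 1
  1+0+1 = 0 carry 1
  1+1+1 = 1 carry 1
  1+0+1 = 0 carry 1
  1+1+1 = 1 carry 1
  1+0+1 = 0 carry 1
  1+0+1 = 0 carry 1
  1+0+1 = 0 carry 1
  0+0+1 = 1
  0+0 = 0
  1+0 = 1
  1+1 = 0 carry 1
  1+0+1 = 0 carry 1
  0+0+1 = 1
  1+1 = 0 carry 1
  1+0+1 = 0 carry 1
  1+0+1 = 0 carry 1
  0+1+1 = 0 carry 1
  0+1+1 = 0 carry 1
  1+0+1 = 0 carry 1
  1+0+1 = 0 carry 1
  0+0+1 = 1
  1+1 = 0 carry 1
  1+1+1 = 1 carry 1
  0+1+1 = 0 carry 1
  0+0+1 = 1
  1+1 = 0 carry 1
  1+1+1 = 1 carry 1
  1+1+1 = 1 carry 1
  1+1+1 = 1 carry 1
  0+1+1 = 0 carry 1
  1+0+1 = 0 carry 1
  final carry 1
Sum = 0b100111010101000000010010100010100000; now AND with 0b00101001011001110010011111101011000:
  100111010101000000010010100010100000
& 000101001011001110010011111101011000
= 000101000001000000010010100000000000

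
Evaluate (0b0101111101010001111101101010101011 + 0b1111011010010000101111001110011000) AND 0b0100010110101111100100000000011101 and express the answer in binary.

0b100010110100010100100000000000001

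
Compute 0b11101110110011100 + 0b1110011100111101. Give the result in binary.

Add column by column in base 2, right to left:
  0+1 = 1
  0+0 = 0
  1+1 = 0 carry 1
  1+1+1 = 1 carry 1
  1+1+1 = 1 carry 1
  0+1+1 = 0 carry 1
  0+0+1 = 1
  1+0 = 1
  1+1 = 0 carry 1
  0+1+1 = 0 carry 1
  1+1+1 = 1 carry 1
  1+0+1 = 0 carry 1
  1+0+1 = 0 carry 1
  0+1+1 = 0 carry 1
  1+1+1 = 1 carry 1
  1+1+1 = 1 carry 1
  1+0+1 = 0 carry 1
  final carry 1

0b101100010011011001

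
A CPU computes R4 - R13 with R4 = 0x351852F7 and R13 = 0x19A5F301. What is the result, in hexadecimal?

Subtract column by column in base 16:
  7-1 → 6
  F-0 → F
  2-3 → F (borrow)
  5-F-1 → 5 (borrow)
  8-5-1 → 2
  1-A → 7 (borrow)
  5-9-1 → B (borrow)
  3-1-1 → 1

0x1B725FF6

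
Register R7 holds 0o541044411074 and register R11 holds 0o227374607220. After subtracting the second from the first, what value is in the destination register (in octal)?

Subtract column by column in base 8:
  4-0 → 4
  7-2 → 5
  0-2 → 6 (borrow)
  1-7-1 → 1 (borrow)
  1-0-1 → 0
  4-6 → 6 (borrow)
  4-4-1 → 7 (borrow)
  4-7-1 → 4 (borrow)
  0-3-1 → 4 (borrow)
  1-7-1 → 1 (borrow)
  4-2-1 → 1
  5-2 → 3

0o311447601654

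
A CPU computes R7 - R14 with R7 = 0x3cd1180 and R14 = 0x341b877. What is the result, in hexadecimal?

Subtract column by column in base 16:
  0-7 → 9 (borrow)
  8-7-1 → 0
  1-8 → 9 (borrow)
  1-b-1 → 5 (borrow)
  d-1-1 → b
  c-4 → 8
  3-3 → 0

0x8b5909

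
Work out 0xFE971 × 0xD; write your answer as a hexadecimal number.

Multiply each base-16 digit by 13, carrying:
  1×13 = 13 → write D
  7×13 = 91 → write B carry 5
  9×13+5 = 122 → write A carry 7
  E×13+7 = 189 → write D carry 11
  F×13+11 = 206 → write E carry 12
  remaining carry: C

0xCEDABD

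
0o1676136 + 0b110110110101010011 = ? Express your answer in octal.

0b110110110101010011 = 0o666523 in octal.
Add column by column in base 8, right to left:
  6+3 = 1 carry 1
  3+2+1 = 6
  1+5 = 6
  6+6 = 4 carry 1
  7+6+1 = 6 carry 1
  6+6+1 = 5 carry 1
  1+0+1 = 2

0o2564661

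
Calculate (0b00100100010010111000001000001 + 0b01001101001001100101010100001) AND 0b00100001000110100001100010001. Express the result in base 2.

Add column by column in base 2, right to left:
  1+1 = 0 carry 1
  0+0+1 = 1
  0+0 = 0
  0+0 = 0
  0+0 = 0
  0+1 = 1
  1+0 = 1
  0+1 = 1
  0+0 = 0
  0+1 = 1
  0+0 = 0
  0+1 = 1
  1+0 = 1
  1+0 = 1
  1+1 = 0 carry 1
  0+1+1 = 0 carry 1
  1+0+1 = 0 carry 1
  0+0+1 = 1
  0+1 = 1
  1+0 = 1
  0+0 = 0
  0+1 = 1
  0+0 = 0
  1+1 = 0 carry 1
  0+1+1 = 0 carry 1
  0+0+1 = 1
  1+0 = 1
  0+1 = 1
Sum = 0b1110001011100011101011100010; now AND with 0b00100001000110100001100010001:
  01110001011100011101011100010
& 00100001000110100001100010001
= 00100001000100000001000000000

0b100001000100000001000000000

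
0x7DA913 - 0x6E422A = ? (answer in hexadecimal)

0xF66E9

Subtract column by column in base 16:
  3-A → 9 (borrow)
  1-2-1 → E (borrow)
  9-2-1 → 6
  A-4 → 6
  D-E → F (borrow)
  7-6-1 → 0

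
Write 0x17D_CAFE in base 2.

Expand each hex digit to 4 bits: 1=0001 7=0111 D=1101 C=1100 A=1010 F=1111 E=1110.

0b1011111011100101011111110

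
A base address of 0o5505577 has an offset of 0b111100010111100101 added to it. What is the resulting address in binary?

0b110100101000101100100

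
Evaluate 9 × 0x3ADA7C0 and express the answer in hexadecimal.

Multiply each base-16 digit by 9, carrying:
  0×9 = 0 → write 0
  C×9 = 108 → write C carry 6
  7×9+6 = 69 → write 5 carry 4
  A×9+4 = 94 → write E carry 5
  D×9+5 = 122 → write A carry 7
  A×9+7 = 97 → write 1 carry 6
  3×9+6 = 33 → write 1 carry 2
  remaining carry: 2

0x211AE5C0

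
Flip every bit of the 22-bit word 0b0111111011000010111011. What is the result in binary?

0b1000000100111101000100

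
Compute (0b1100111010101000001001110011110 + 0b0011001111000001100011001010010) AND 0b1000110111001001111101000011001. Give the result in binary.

0b1001001101100000010000

Add column by column in base 2, right to left:
  0+0 = 0
  1+1 = 0 carry 1
  1+0+1 = 0 carry 1
  1+0+1 = 0 carry 1
  1+1+1 = 1 carry 1
  0+0+1 = 1
  0+1 = 1
  1+0 = 1
  1+0 = 1
  1+1 = 0 carry 1
  0+1+1 = 0 carry 1
  0+0+1 = 1
  1+0 = 1
  0+0 = 0
  0+1 = 1
  0+1 = 1
  0+0 = 0
  0+0 = 0
  1+0 = 1
  0+0 = 0
  1+0 = 1
  0+1 = 1
  1+1 = 0 carry 1
  0+1+1 = 0 carry 1
  1+1+1 = 1 carry 1
  1+0+1 = 0 carry 1
  1+0+1 = 0 carry 1
  0+1+1 = 0 carry 1
  0+1+1 = 0 carry 1
  1+0+1 = 0 carry 1
  1+0+1 = 0 carry 1
  final carry 1
Sum = 0b10000001001101001101100111110000; now AND with 0b1000110111001001111101000011001:
  10000001001101001101100111110000
& 01000110111001001111101000011001
= 00000000001001001101100000010000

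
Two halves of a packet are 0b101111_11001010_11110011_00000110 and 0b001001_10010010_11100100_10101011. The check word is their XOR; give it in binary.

0b100110010110000001011110101101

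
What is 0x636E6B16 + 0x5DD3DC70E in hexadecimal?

0x640AC3224

Add column by column in base 16, right to left:
  6+E = 4 carry 1
  1+0+1 = 2
  B+7 = 2 carry 1
  6+C+1 = 3 carry 1
  E+D+1 = C carry 1
  6+3+1 = A
  3+D = 0 carry 1
  6+D+1 = 4 carry 1
  0+5+1 = 6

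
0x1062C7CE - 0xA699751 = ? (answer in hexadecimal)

0x5F9307D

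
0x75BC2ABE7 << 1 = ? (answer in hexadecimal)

1 bits is not a whole number of base-16 digits; in binary: 11101011011110000101010101111100111 << 1 = 111010110111100001010101011111001110.

0xEB78557CE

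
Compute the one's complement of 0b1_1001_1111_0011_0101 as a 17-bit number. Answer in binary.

Invert each bit: 11001111100110101 → 00110000011001010.

0b00110000011001010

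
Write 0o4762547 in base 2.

0b100111110010101100111

Each octal digit is 3 bits: 4=100 7=111 6=110 2=010 5=101 4=100 7=111.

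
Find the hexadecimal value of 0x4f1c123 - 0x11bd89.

Subtract column by column in base 16:
  3-9 → a (borrow)
  2-8-1 → 9 (borrow)
  1-d-1 → 3 (borrow)
  c-b-1 → 0
  1-1 → 0
  f-1 → e
  4-0 → 4

0x4e0039a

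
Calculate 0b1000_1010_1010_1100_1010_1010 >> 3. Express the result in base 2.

0b100010101010110010101

Right shift by 3: drop the 3 least-significant bits.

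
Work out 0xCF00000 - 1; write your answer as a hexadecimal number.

The trailing 5 digits are 0, so subtracting 1 borrows through: they become F and the next digit up decrements.

0xCEFFFFF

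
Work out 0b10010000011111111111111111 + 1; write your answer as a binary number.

The trailing 17 digits are 1 (max in base 2), so adding 1 cascades: they roll to 0 and the next digit up increments.

0b10010000100000000000000000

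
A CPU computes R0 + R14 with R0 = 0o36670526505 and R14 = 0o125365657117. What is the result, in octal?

0o164256405624

Add column by column in base 8, right to left:
  5+7 = 4 carry 1
  0+1+1 = 2
  5+1 = 6
  6+7 = 5 carry 1
  2+5+1 = 0 carry 1
  5+6+1 = 4 carry 1
  0+5+1 = 6
  7+6 = 5 carry 1
  6+3+1 = 2 carry 1
  6+5+1 = 4 carry 1
  3+2+1 = 6
  0+1 = 1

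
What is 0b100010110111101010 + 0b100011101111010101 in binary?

0b1000110100110111111

Add column by column in base 2, right to left:
  0+1 = 1
  1+0 = 1
  0+1 = 1
  1+0 = 1
  0+1 = 1
  1+0 = 1
  1+1 = 0 carry 1
  1+1+1 = 1 carry 1
  1+1+1 = 1 carry 1
  0+1+1 = 0 carry 1
  1+0+1 = 0 carry 1
  1+1+1 = 1 carry 1
  0+1+1 = 0 carry 1
  1+1+1 = 1 carry 1
  0+0+1 = 1
  0+0 = 0
  0+0 = 0
  1+1 = 0 carry 1
  final carry 1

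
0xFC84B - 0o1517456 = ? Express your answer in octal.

0xFC84B = 0o3744113 in octal.
Subtract column by column in base 8:
  3-6 → 5 (borrow)
  1-5-1 → 3 (borrow)
  1-4-1 → 4 (borrow)
  4-7-1 → 4 (borrow)
  4-1-1 → 2
  7-5 → 2
  3-1 → 2

0o2224435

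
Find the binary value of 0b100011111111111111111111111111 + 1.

0b100100000000000000000000000000

The trailing 26 digits are 1 (max in base 2), so adding 1 cascades: they roll to 0 and the next digit up increments.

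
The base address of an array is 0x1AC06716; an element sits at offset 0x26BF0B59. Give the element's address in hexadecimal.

0x417F726F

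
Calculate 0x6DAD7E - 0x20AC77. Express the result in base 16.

0x4D0107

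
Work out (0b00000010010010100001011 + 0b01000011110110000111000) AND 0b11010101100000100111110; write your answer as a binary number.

Add column by column in base 2, right to left:
  1+0 = 1
  1+0 = 1
  0+0 = 0
  1+1 = 0 carry 1
  0+1+1 = 0 carry 1
  0+1+1 = 0 carry 1
  0+0+1 = 1
  0+0 = 0
  1+0 = 1
  0+0 = 0
  1+1 = 0 carry 1
  0+1+1 = 0 carry 1
  0+0+1 = 1
  1+1 = 0 carry 1
  0+1+1 = 0 carry 1
  0+1+1 = 0 carry 1
  1+1+1 = 1 carry 1
  0+0+1 = 1
  0+0 = 0
  0+0 = 0
  0+0 = 0
  0+1 = 1
Sum = 0b1000110001000101000011; now AND with 0b11010101100000100111110:
  01000110001000101000011
& 11010101100000100111110
= 01000100000000100000010

0b1000100000000100000010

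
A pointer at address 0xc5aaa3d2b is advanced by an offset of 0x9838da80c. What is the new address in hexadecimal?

Add column by column in base 16, right to left:
  b+c = 7 carry 1
  2+0+1 = 3
  d+8 = 5 carry 1
  3+a+1 = e
  a+d = 7 carry 1
  a+8+1 = 3 carry 1
  a+3+1 = e
  5+8 = d
  c+9 = 5 carry 1
  final carry 1

0x15de37e537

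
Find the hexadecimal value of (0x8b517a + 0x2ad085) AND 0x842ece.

Add column by column in base 16, right to left:
  a+5 = f
  7+8 = f
  1+0 = 1
  5+d = 2 carry 1
  b+a+1 = 6 carry 1
  8+2+1 = b
Sum = 0xb621ff; now AND with 0x842ece:
  b&8=8, 6&4=4, 2&2=2, 1&e=0, f&c=c, f&e=e

0x8420ce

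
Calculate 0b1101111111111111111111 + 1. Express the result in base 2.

0b1110000000000000000000

The trailing 19 digits are 1 (max in base 2), so adding 1 cascades: they roll to 0 and the next digit up increments.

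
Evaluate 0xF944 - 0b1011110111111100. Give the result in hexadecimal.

0b1011110111111100 = 0xBDFC in hexadecimal.
Subtract column by column in base 16:
  4-C → 8 (borrow)
  4-F-1 → 4 (borrow)
  9-D-1 → B (borrow)
  F-B-1 → 3

0x3B48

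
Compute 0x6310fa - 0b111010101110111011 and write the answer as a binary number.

0b10111110110010100111111

0x6310fa = 0b11000110001000011111010 in binary.
Subtract column by column in base 2:
  0-1 → 1 (borrow)
  1-1-1 → 1 (borrow)
  0-0-1 → 1 (borrow)
  1-1-1 → 1 (borrow)
  1-1-1 → 1 (borrow)
  1-1-1 → 1 (borrow)
  1-0-1 → 0
  1-1 → 0
  0-1 → 1 (borrow)
  0-1-1 → 0 (borrow)
  0-0-1 → 1 (borrow)
  0-1-1 → 0 (borrow)
  1-0-1 → 0
  0-1 → 1 (borrow)
  0-0-1 → 1 (borrow)
  0-1-1 → 0 (borrow)
  1-1-1 → 1 (borrow)
  1-1-1 → 1 (borrow)
  0-0-1 → 1 (borrow)
  0-0-1 → 1 (borrow)
  0-0-1 → 1 (borrow)
  1-0-1 → 0
  1-0 → 1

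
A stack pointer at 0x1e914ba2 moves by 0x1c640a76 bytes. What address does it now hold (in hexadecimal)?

0x3af55618

Add column by column in base 16, right to left:
  2+6 = 8
  a+7 = 1 carry 1
  b+a+1 = 6 carry 1
  4+0+1 = 5
  1+4 = 5
  9+6 = f
  e+c = a carry 1
  1+1+1 = 3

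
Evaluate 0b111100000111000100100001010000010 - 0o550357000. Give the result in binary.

0o550357000 = 0b101101000011101111000000000 in binary.
Subtract column by column in base 2:
  0-0 → 0
  1-0 → 1
  0-0 → 0
  0-0 → 0
  0-0 → 0
  0-0 → 0
  0-0 → 0
  1-0 → 1
  0-0 → 0
  1-1 → 0
  0-1 → 1 (borrow)
  0-1-1 → 0 (borrow)
  0-1-1 → 0 (borrow)
  0-0-1 → 1 (borrow)
  1-1-1 → 1 (borrow)
  0-1-1 → 0 (borrow)
  0-1-1 → 0 (borrow)
  1-0-1 → 0
  0-0 → 0
  0-0 → 0
  0-0 → 0
  1-1 → 0
  1-0 → 1
  1-1 → 0
  0-1 → 1 (borrow)
  0-0-1 → 1 (borrow)
  0-1-1 → 0 (borrow)
  0-0-1 → 1 (borrow)
  0-0-1 → 1 (borrow)
  1-0-1 → 0
  1-0 → 1
  1-0 → 1
  1-0 → 1

0b111011011010000000110010010000010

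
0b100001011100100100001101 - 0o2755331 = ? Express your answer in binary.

0o2755331 = 0b10111101101011011001 in binary.
Subtract column by column in base 2:
  1-1 → 0
  0-0 → 0
  1-0 → 1
  1-1 → 0
  0-1 → 1 (borrow)
  0-0-1 → 1 (borrow)
  0-1-1 → 0 (borrow)
  0-1-1 → 0 (borrow)
  1-0-1 → 0
  0-1 → 1 (borrow)
  0-0-1 → 1 (borrow)
  1-1-1 → 1 (borrow)
  0-1-1 → 0 (borrow)
  0-0-1 → 1 (borrow)
  1-1-1 → 1 (borrow)
  1-1-1 → 1 (borrow)
  1-1-1 → 1 (borrow)
  0-1-1 → 0 (borrow)
  1-0-1 → 0
  0-1 → 1 (borrow)
  0-0-1 → 1 (borrow)
  0-0-1 → 1 (borrow)
  0-0-1 → 1 (borrow)
  1-0-1 → 0

0b11110011110111000110100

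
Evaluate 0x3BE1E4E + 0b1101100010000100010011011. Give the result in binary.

0b101011011110010011011101001

0x3BE1E4E = 0b11101111100001111001001110 in binary.
Add column by column in base 2, right to left:
  0+1 = 1
  1+1 = 0 carry 1
  1+0+1 = 0 carry 1
  1+1+1 = 1 carry 1
  0+1+1 = 0 carry 1
  0+0+1 = 1
  1+0 = 1
  0+1 = 1
  0+0 = 0
  1+0 = 1
  1+0 = 1
  1+1 = 0 carry 1
  1+0+1 = 0 carry 1
  0+0+1 = 1
  0+0 = 0
  0+0 = 0
  0+1 = 1
  1+0 = 1
  1+0 = 1
  1+0 = 1
  1+1 = 0 carry 1
  1+1+1 = 1 carry 1
  0+0+1 = 1
  1+1 = 0 carry 1
  1+1+1 = 1 carry 1
  1+0+1 = 0 carry 1
  final carry 1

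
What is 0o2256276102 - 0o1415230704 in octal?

Subtract column by column in base 8:
  2-4 → 6 (borrow)
  0-0-1 → 7 (borrow)
  1-7-1 → 1 (borrow)
  6-0-1 → 5
  7-3 → 4
  2-2 → 0
  6-5 → 1
  5-1 → 4
  2-4 → 6 (borrow)
  2-1-1 → 0

0o641045176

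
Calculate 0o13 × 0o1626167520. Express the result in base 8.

0o23564444160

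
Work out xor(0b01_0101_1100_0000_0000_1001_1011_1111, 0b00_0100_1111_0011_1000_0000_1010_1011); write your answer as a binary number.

XOR bit by bit (1 where the bits differ):
  010101110000000000100110111111
^ 000100111100111000000010101011
= 010001001100111000100100010100

0b010001001100111000100100010100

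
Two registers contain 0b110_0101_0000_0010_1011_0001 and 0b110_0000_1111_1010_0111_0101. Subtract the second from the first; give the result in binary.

0b1000000100000111100

Subtract column by column in base 2:
  1-1 → 0
  0-0 → 0
  0-1 → 1 (borrow)
  0-0-1 → 1 (borrow)
  1-1-1 → 1 (borrow)
  1-1-1 → 1 (borrow)
  0-1-1 → 0 (borrow)
  1-0-1 → 0
  0-0 → 0
  1-1 → 0
  0-0 → 0
  0-1 → 1 (borrow)
  0-1-1 → 0 (borrow)
  0-1-1 → 0 (borrow)
  0-1-1 → 0 (borrow)
  0-1-1 → 0 (borrow)
  1-0-1 → 0
  0-0 → 0
  1-0 → 1
  0-0 → 0
  0-0 → 0
  1-1 → 0
  1-1 → 0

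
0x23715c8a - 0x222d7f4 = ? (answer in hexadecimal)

Subtract column by column in base 16:
  a-4 → 6
  8-f → 9 (borrow)
  c-7-1 → 4
  5-d → 8 (borrow)
  1-2-1 → e (borrow)
  7-2-1 → 4
  3-2 → 1
  2-0 → 2

0x214e8496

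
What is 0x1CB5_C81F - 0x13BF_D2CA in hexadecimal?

Subtract column by column in base 16:
  F-A → 5
  1-C → 5 (borrow)
  8-2-1 → 5
  C-D → F (borrow)
  5-F-1 → 5 (borrow)
  B-B-1 → F (borrow)
  C-3-1 → 8
  1-1 → 0

0x8F5F555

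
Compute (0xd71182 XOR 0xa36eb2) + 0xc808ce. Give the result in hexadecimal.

0x13c87fe

First 0xd71182 XOR 0xa36eb2 = 0x747f30.
Add column by column in base 16, right to left:
  0+e = e
  3+c = f
  f+8 = 7 carry 1
  7+0+1 = 8
  4+8 = c
  7+c = 3 carry 1
  final carry 1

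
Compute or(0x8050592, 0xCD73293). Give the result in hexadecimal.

0xCD73793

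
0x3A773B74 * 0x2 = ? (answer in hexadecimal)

0x74EE76E8

Multiply each base-16 digit by 2, carrying:
  4×2 = 8 → write 8
  7×2 = 14 → write E
  B×2 = 22 → write 6 carry 1
  3×2+1 = 7 → write 7
  7×2 = 14 → write E
  7×2 = 14 → write E
  A×2 = 20 → write 4 carry 1
  3×2+1 = 7 → write 7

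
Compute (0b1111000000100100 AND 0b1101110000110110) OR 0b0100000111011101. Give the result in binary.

0b1111000000100100 AND 0b1101110000110110 = 0b1101000000100100.
Then OR with 0b0100000111011101.

0b1101000111111101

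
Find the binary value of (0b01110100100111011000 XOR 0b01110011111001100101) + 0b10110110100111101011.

First 0b01110100100111011000 XOR 0b01110011111001100101 = 0b00000111011110111101.
Add column by column in base 2, right to left:
  1+1 = 0 carry 1
  0+1+1 = 0 carry 1
  1+0+1 = 0 carry 1
  1+1+1 = 1 carry 1
  1+0+1 = 0 carry 1
  1+1+1 = 1 carry 1
  0+1+1 = 0 carry 1
  1+1+1 = 1 carry 1
  1+1+1 = 1 carry 1
  1+0+1 = 0 carry 1
  1+0+1 = 0 carry 1
  0+1+1 = 0 carry 1
  1+0+1 = 0 carry 1
  1+1+1 = 1 carry 1
  1+1+1 = 1 carry 1
  0+0+1 = 1
  0+1 = 1
  0+1 = 1
  0+0 = 0
  0+1 = 1

0b10111110000110101000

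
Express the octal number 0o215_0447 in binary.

Each octal digit is 3 bits: 2=010 1=001 5=101 0=000 4=100 4=100 7=111.

0b10001101000100100111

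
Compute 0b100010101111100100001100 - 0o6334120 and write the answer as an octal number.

0o34240274

0b100010101111100100001100 = 0o42574414 in octal.
Subtract column by column in base 8:
  4-0 → 4
  1-2 → 7 (borrow)
  4-1-1 → 2
  4-4 → 0
  7-3 → 4
  5-3 → 2
  2-6 → 4 (borrow)
  4-0-1 → 3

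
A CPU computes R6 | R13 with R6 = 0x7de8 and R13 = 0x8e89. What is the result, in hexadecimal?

0xffe9

OR each hex digit independently (no carries):
  7|8=f, d|e=f, e|8=e, 8|9=9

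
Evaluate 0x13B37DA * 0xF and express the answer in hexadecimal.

Multiply each base-16 digit by 15, carrying:
  A×15 = 150 → write 6 carry 9
  D×15+9 = 204 → write C carry 12
  7×15+12 = 117 → write 5 carry 7
  3×15+7 = 52 → write 4 carry 3
  B×15+3 = 168 → write 8 carry 10
  3×15+10 = 55 → write 7 carry 3
  1×15+3 = 18 → write 2 carry 1
  remaining carry: 1

0x127845C6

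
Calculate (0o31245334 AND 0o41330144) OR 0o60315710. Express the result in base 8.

0o31245334 AND 0o41330144 = 0o01200104.
Then OR with 0o60315710.

0o61315714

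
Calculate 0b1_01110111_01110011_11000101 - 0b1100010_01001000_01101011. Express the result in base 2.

0b1000101010010101101011010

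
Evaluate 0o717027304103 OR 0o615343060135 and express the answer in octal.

0o717367364137

OR each oct digit independently (no carries):
  7|6=7, 1|1=1, 7|5=7, 0|3=3, 2|4=6, 7|3=7, 3|0=3, 0|6=6, 4|0=4, 1|1=1, 0|3=3, 3|5=7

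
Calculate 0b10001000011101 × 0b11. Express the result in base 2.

0b110011001010111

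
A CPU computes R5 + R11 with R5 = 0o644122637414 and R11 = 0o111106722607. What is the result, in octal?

Add column by column in base 8, right to left:
  4+7 = 3 carry 1
  1+0+1 = 2
  4+6 = 2 carry 1
  7+2+1 = 2 carry 1
  3+2+1 = 6
  6+7 = 5 carry 1
  2+6+1 = 1 carry 1
  2+0+1 = 3
  1+1 = 2
  4+1 = 5
  4+1 = 5
  6+1 = 7

0o755231562223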